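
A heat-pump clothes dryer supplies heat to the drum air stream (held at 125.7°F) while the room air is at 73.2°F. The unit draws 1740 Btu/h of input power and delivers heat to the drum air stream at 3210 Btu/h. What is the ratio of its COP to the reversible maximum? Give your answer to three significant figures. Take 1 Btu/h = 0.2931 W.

0.165

COP_actual = Q̇_H/Ẇ = 3210/1740 = 1.845.
In absolute terms T_C = 296.04 K and T_H = 325.21 K, so ΔT = 29.17 K.
COP_Carnot = T_H/ΔT = 325.21/29.17 = 11.15.
η_II = COP_actual/COP_Carnot = 1.845/11.15 = 0.1655.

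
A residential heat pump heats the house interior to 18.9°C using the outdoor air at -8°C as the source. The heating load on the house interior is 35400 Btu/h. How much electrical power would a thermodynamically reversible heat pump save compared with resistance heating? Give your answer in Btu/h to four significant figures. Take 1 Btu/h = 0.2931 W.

In absolute terms T_C = 265.15 K and T_H = 292.05 K, so ΔT = 26.90 K.
COP_Carnot = T_H/ΔT = 292.05/26.90 = 10.86.
Resistance heating needs Ẇ_res = Q̇_H = 35400 Btu/h; the reversible heat pump needs only Ẇ_hp = Q̇_H/COP = 3261 Btu/h.
Saving = 35400 − 3261 = 32140 Btu/h.

32140 Btu/h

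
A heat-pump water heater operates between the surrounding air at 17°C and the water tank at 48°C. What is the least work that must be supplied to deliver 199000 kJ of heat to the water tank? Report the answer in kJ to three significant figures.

19200 kJ

In absolute terms T_C = 290.15 K and T_H = 321.15 K, so ΔT = 31.00 K.
The reversible limit is COP_HP = T_H/ΔT = 10.36, so W_min = Q_H/COP = Q_H·ΔT/T_H.
W_min = 199000 × 31.00/321.15 = 19210 kJ.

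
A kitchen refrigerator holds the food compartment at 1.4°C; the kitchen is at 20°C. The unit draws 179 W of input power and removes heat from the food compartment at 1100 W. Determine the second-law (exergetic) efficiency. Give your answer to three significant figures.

0.416

COP_actual = Q̇_C/Ẇ = 1100/179.0 = 6.145.
In absolute terms T_C = 274.55 K and T_H = 293.15 K, so ΔT = 18.60 K.
COP_Carnot = T_C/ΔT = 274.55/18.60 = 14.76.
η_II = COP_actual/COP_Carnot = 6.145/14.76 = 0.4163.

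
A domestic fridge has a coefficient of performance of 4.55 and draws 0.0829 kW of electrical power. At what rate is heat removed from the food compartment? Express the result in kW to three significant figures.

0.377 kW

Q̇_C = COP × Ẇ = 4.55 × 0.08290 = 0.3772 kW.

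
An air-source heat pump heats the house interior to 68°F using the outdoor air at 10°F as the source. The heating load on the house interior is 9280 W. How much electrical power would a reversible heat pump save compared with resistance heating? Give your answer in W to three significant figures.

8260 W

In absolute terms T_C = 260.93 K and T_H = 293.15 K, so ΔT = 32.22 K.
COP_Carnot = T_H/ΔT = 293.15/32.22 = 9.098.
Resistance heating needs Ẇ_res = Q̇_H = 9280 W; the reversible heat pump needs only Ẇ_hp = Q̇_H/COP = 1020 W.
Saving = 9280 − 1020 = 8260 W.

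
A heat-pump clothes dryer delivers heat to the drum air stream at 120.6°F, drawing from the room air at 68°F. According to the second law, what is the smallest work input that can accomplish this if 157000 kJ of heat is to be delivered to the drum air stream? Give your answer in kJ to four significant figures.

In absolute terms T_C = 293.15 K and T_H = 322.37 K, so ΔT = 29.22 K.
The reversible limit is COP_HP = T_H/ΔT = 11.03, so W_min = Q_H/COP = Q_H·ΔT/T_H.
W_min = 157000 × 29.22/322.37 = 14230 kJ.

14230 kJ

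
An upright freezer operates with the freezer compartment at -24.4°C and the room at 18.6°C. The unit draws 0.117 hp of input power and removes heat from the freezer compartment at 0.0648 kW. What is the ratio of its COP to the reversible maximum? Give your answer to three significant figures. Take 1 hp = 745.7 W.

0.128

Converting, Q̇_C = 0.06480 kW = 0.08690 hp, so COP_actual = Q̇_C/Ẇ = 0.08690/0.1170 = 0.7427.
In absolute terms T_C = 248.75 K and T_H = 291.75 K, so ΔT = 43.00 K.
COP_Carnot = T_C/ΔT = 248.75/43.00 = 5.785.
η_II = COP_actual/COP_Carnot = 0.7427/5.785 = 0.1284.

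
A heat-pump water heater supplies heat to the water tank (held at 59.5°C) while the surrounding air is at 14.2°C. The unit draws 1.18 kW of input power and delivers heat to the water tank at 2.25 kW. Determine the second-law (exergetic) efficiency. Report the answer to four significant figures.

COP_actual = Q̇_H/Ẇ = 2.250/1.180 = 1.907.
In absolute terms T_C = 287.35 K and T_H = 332.65 K, so ΔT = 45.30 K.
COP_Carnot = T_H/ΔT = 332.65/45.30 = 7.343.
η_II = COP_actual/COP_Carnot = 1.907/7.343 = 0.2597.

0.2597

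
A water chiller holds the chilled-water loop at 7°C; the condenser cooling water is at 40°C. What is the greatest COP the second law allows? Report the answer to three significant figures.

8.49

In absolute terms T_C = 280.15 K and T_H = 313.15 K, so ΔT = 33.00 K.
For a reversible cycle, COP_Carnot = T_C/ΔT = 280.15/33.00 = 8.489.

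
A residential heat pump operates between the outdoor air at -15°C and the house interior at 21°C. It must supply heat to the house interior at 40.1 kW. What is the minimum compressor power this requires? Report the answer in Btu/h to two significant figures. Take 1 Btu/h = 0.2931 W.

In absolute terms T_C = 258.15 K and T_H = 294.15 K, so ΔT = 36.00 K.
COP_Carnot = T_H/ΔT = 294.15/36.00 = 8.171.
Ẇ_min = Q̇/COP_Carnot = 40.10/8.171 = 4.908 kW = 16740 Btu/h.

17000 Btu/h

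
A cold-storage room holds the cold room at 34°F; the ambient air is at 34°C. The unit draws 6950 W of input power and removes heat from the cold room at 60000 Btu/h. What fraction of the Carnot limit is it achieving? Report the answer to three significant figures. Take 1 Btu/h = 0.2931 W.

Converting, Q̇_C = 60000 Btu/h = 17590 W, so COP_actual = Q̇_C/Ẇ = 17590/6950 = 2.530.
In absolute terms T_C = 274.26 K and T_H = 307.15 K, so ΔT = 32.89 K.
COP_Carnot = T_C/ΔT = 274.26/32.89 = 8.339.
η_II = COP_actual/COP_Carnot = 2.530/8.339 = 0.3034.

0.303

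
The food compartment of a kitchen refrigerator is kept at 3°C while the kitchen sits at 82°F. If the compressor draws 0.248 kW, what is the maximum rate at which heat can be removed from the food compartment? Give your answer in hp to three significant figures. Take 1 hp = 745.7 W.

3.71 hp

In absolute terms T_C = 276.15 K and T_H = 300.93 K, so ΔT = 24.78 K.
COP_Carnot = T_C/ΔT = 276.15/24.78 = 11.15.
Q̇_max = COP_Carnot × Ẇ = 11.15 × 0.2480 kW = 2.764 kW = 3.707 hp.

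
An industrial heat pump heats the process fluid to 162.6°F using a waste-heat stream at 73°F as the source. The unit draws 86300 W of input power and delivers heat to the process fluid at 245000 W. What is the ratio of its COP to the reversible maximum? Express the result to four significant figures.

0.4088

COP_actual = Q̇_H/Ẇ = 245000/86300 = 2.839.
In absolute terms T_C = 295.93 K and T_H = 345.71 K, so ΔT = 49.78 K.
COP_Carnot = T_H/ΔT = 345.71/49.78 = 6.945.
η_II = COP_actual/COP_Carnot = 2.839/6.945 = 0.4088.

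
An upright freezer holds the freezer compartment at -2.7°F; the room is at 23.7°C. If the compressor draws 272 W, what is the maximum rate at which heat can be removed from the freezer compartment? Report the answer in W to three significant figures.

1610 W

In absolute terms T_C = 253.87 K and T_H = 296.85 K, so ΔT = 42.98 K.
COP_Carnot = T_C/ΔT = 253.87/42.98 = 5.907.
Q̇_max = COP_Carnot × Ẇ = 5.907 × 272.0 W = 1607 W.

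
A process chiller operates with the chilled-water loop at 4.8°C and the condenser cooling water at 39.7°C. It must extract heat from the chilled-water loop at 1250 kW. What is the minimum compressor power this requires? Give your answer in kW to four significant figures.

In absolute terms T_C = 277.95 K and T_H = 312.85 K, so ΔT = 34.90 K.
COP_Carnot = T_C/ΔT = 277.95/34.90 = 7.964.
Ẇ_min = Q̇/COP_Carnot = 1250/7.964 = 157.0 kW.

157.0 kW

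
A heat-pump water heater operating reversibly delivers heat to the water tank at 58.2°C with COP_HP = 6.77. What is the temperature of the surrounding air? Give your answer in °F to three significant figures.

48.7 °F

COP_HP = T_H/(T_H − T_C) gives T_H − T_C = T_H/COP.
With T_H = 331.35 K, T_C = 331.35 × (1 − 1/6.77) = 282.41 K.
Converting, 282.41 K = 48.66°F.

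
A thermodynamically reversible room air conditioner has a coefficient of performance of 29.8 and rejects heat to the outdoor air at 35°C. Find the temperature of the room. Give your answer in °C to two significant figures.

25 °C

For a Carnot refrigerator COP_R = T_C/(T_H − T_C), so T_C = COP·T_H/(1 + COP).
With T_H = 308.15 K, T_C = 29.8 × 308.15/30.80 = 298.15 K.
Converting, 298.15 K = 25.00°C.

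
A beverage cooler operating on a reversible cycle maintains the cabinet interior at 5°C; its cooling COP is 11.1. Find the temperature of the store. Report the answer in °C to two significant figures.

COP_R = T_C/(T_H − T_C) gives T_H − T_C = T_C/COP.
With T_C = 278.15 K, T_H = 278.15 × (1 + 1/11.1) = 303.21 K.
Converting, 303.21 K = 30.06°C.

30 °C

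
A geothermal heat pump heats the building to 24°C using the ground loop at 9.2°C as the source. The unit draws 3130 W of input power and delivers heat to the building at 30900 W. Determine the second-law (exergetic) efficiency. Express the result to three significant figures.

COP_actual = Q̇_H/Ẇ = 30900/3130 = 9.872.
In absolute terms T_C = 282.35 K and T_H = 297.15 K, so ΔT = 14.80 K.
COP_Carnot = T_H/ΔT = 297.15/14.80 = 20.08.
η_II = COP_actual/COP_Carnot = 9.872/20.08 = 0.4917.

0.492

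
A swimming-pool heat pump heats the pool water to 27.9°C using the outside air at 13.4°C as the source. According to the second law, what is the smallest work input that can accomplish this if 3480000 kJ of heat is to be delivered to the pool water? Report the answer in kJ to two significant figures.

In absolute terms T_C = 286.55 K and T_H = 301.05 K, so ΔT = 14.50 K.
The reversible limit is COP_HP = T_H/ΔT = 20.76, so W_min = Q_H/COP = Q_H·ΔT/T_H.
W_min = 3480000 × 14.50/301.05 = 167600 kJ.

170000 kJ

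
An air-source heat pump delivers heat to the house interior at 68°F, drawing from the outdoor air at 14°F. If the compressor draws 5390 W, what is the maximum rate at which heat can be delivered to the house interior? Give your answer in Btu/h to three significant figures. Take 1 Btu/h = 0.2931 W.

180000 Btu/h

In absolute terms T_C = 263.15 K and T_H = 293.15 K, so ΔT = 30.00 K.
COP_Carnot = T_H/ΔT = 293.15/30.00 = 9.772.
Q̇_max = COP_Carnot × Ẇ = 9.772 × 5390 W = 52670 W = 179700 Btu/h.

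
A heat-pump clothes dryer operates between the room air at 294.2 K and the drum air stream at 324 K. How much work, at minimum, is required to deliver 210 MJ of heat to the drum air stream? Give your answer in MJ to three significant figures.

19.3 MJ

The reservoir spacing is ΔT = 324 − 294.2 = 29.80 K.
The reversible limit is COP_HP = T_H/ΔT = 10.87, so W_min = Q_H/COP = Q_H·ΔT/T_H.
W_min = 210.0 × 29.80/324.00 = 19.31 MJ.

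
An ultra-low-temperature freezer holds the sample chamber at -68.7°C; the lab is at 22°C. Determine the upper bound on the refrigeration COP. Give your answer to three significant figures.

2.25

In absolute terms T_C = 204.45 K and T_H = 295.15 K, so ΔT = 90.70 K.
For a reversible cycle, COP_Carnot = T_C/ΔT = 204.45/90.70 = 2.254.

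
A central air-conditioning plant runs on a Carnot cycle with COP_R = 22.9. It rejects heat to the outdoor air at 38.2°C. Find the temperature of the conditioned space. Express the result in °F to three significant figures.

For a Carnot refrigerator COP_R = T_C/(T_H − T_C), so T_C = COP·T_H/(1 + COP).
With T_H = 311.35 K, T_C = 22.9 × 311.35/23.90 = 298.32 K.
Converting, 298.32 K = 77.31°F.

77.3 °F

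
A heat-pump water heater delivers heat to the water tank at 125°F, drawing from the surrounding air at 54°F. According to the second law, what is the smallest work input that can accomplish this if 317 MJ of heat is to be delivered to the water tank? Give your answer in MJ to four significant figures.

In absolute terms T_C = 285.37 K and T_H = 324.82 K, so ΔT = 39.44 K.
The reversible limit is COP_HP = T_H/ΔT = 8.235, so W_min = Q_H/COP = Q_H·ΔT/T_H.
W_min = 317.0 × 39.44/324.82 = 38.50 MJ.

38.50 MJ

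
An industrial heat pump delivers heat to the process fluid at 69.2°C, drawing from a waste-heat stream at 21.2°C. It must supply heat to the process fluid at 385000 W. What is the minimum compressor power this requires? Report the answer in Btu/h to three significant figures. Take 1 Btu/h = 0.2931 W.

184000 Btu/h

In absolute terms T_C = 294.35 K and T_H = 342.35 K, so ΔT = 48.00 K.
COP_Carnot = T_H/ΔT = 342.35/48.00 = 7.132.
Ẇ_min = Q̇/COP_Carnot = 385000/7.132 = 53980 W = 184200 Btu/h.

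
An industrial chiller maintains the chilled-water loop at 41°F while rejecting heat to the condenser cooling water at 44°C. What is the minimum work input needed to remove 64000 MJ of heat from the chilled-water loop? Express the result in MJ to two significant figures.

9000 MJ

In absolute terms T_C = 278.15 K and T_H = 317.15 K, so ΔT = 39.00 K.
The reversible limit is COP_R = T_C/ΔT = 7.132, so W_min = Q_C/COP = Q_C·ΔT/T_C.
W_min = 64000 × 39.00/278.15 = 8974 MJ.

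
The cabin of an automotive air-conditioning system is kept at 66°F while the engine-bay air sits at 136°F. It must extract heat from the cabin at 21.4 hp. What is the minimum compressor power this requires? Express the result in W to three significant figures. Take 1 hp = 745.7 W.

In absolute terms T_C = 292.04 K and T_H = 330.93 K, so ΔT = 38.89 K.
COP_Carnot = T_C/ΔT = 292.04/38.89 = 7.510.
Ẇ_min = Q̇/COP_Carnot = 21.40/7.510 = 2.850 hp = 2125 W.

2130 W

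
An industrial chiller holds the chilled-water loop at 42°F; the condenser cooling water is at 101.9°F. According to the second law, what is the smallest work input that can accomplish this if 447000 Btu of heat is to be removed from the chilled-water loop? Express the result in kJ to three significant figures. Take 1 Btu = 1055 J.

56300 kJ

In absolute terms T_C = 278.71 K and T_H = 311.98 K, so ΔT = 33.28 K.
The reversible limit is COP_R = T_C/ΔT = 8.375, so W_min = Q_C/COP = Q_C·ΔT/T_C.
W_min = 447000 × 33.28/278.71 = 53370 Btu = 56310 kJ.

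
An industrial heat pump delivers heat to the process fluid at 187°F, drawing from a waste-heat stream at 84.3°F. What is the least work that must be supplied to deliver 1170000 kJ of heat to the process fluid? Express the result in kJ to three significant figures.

In absolute terms T_C = 302.21 K and T_H = 359.26 K, so ΔT = 57.06 K.
The reversible limit is COP_HP = T_H/ΔT = 6.297, so W_min = Q_H/COP = Q_H·ΔT/T_H.
W_min = 1170000 × 57.06/359.26 = 185800 kJ.

186000 kJ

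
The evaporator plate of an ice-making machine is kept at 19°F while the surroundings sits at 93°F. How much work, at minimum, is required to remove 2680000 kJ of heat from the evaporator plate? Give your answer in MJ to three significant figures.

414 MJ

In absolute terms T_C = 265.93 K and T_H = 307.04 K, so ΔT = 41.11 K.
The reversible limit is COP_R = T_C/ΔT = 6.469, so W_min = Q_C/COP = Q_C·ΔT/T_C.
W_min = 2680000 × 41.11/265.93 = 414300 kJ = 414.3 MJ.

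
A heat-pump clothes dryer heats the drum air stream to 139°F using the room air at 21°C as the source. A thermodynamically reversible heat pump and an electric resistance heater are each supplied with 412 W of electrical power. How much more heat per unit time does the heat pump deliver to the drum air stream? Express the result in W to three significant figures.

3150 W

In absolute terms T_C = 294.15 K and T_H = 332.59 K, so ΔT = 38.44 K.
COP_Carnot = T_H/ΔT = 332.59/38.44 = 8.651.
The heat pump delivers Q̇_H = COP × Ẇ = 3564 W; the resistance heater delivers Ẇ = 412.0 W.
Extra = (COP − 1)·Ẇ = 3152 W.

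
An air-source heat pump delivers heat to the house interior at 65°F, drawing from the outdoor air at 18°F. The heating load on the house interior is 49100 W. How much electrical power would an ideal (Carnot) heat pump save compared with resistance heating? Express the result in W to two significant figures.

45000 W

In absolute terms T_C = 265.37 K and T_H = 291.48 K, so ΔT = 26.11 K.
COP_Carnot = T_H/ΔT = 291.48/26.11 = 11.16.
Resistance heating needs Ẇ_res = Q̇_H = 49100 W; the reversible heat pump needs only Ẇ_hp = Q̇_H/COP = 4398 W.
Saving = 49100 − 4398 = 44700 W.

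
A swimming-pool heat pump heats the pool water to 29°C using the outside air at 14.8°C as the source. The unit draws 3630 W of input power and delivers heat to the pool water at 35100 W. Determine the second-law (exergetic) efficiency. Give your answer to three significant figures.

COP_actual = Q̇_H/Ẇ = 35100/3630 = 9.669.
In absolute terms T_C = 287.95 K and T_H = 302.15 K, so ΔT = 14.20 K.
COP_Carnot = T_H/ΔT = 302.15/14.20 = 21.28.
η_II = COP_actual/COP_Carnot = 9.669/21.28 = 0.4544.

0.454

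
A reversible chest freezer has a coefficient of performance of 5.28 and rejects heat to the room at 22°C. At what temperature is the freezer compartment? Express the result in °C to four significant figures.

-25.00 °C

For a Carnot refrigerator COP_R = T_C/(T_H − T_C), so T_C = COP·T_H/(1 + COP).
With T_H = 295.15 K, T_C = 5.28 × 295.15/6.280 = 248.15 K.
Converting, 248.15 K = -25.00°C.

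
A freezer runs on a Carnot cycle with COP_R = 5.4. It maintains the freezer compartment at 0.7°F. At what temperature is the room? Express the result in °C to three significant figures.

30.0 °C

COP_R = T_C/(T_H − T_C) gives T_H − T_C = T_C/COP.
With T_C = 255.76 K, T_H = 255.76 × (1 + 1/5.4) = 303.12 K.
Converting, 303.12 K = 29.97°C.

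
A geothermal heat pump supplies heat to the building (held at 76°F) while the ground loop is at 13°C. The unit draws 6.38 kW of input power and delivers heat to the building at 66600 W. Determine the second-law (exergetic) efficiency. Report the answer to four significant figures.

Converting, Q̇_H = 66600 W = 66.60 kW, so COP_actual = Q̇_H/Ẇ = 66.60/6.380 = 10.44.
In absolute terms T_C = 286.15 K and T_H = 297.59 K, so ΔT = 11.44 K.
COP_Carnot = T_H/ΔT = 297.59/11.44 = 26.00.
η_II = COP_actual/COP_Carnot = 10.44/26.00 = 0.4014.

0.4014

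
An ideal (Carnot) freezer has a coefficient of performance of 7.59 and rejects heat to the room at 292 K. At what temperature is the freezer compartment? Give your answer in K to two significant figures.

260 K

For a Carnot refrigerator COP_R = T_C/(T_H − T_C), so T_C = COP·T_H/(1 + COP).
With T_H = 292.00 K, T_C = 7.59 × 292.00/8.590 = 258.01 K.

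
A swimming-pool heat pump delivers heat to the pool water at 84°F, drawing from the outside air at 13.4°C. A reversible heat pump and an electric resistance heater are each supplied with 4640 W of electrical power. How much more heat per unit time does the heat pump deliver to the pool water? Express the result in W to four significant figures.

In absolute terms T_C = 286.55 K and T_H = 302.04 K, so ΔT = 15.49 K.
COP_Carnot = T_H/ΔT = 302.04/15.49 = 19.50.
The heat pump delivers Q̇_H = COP × Ẇ = 90480 W; the resistance heater delivers Ẇ = 4640 W.
Extra = (COP − 1)·Ẇ = 85840 W.

85840 W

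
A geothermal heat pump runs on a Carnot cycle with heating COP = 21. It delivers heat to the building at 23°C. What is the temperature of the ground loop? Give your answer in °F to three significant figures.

48.0 °F

COP_HP = T_H/(T_H − T_C) gives T_H − T_C = T_H/COP.
With T_H = 296.15 K, T_C = 296.15 × (1 − 1/21) = 282.05 K.
Converting, 282.05 K = 48.02°F.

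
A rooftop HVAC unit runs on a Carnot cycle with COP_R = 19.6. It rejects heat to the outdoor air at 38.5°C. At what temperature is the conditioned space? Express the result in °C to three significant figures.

23.4 °C

For a Carnot refrigerator COP_R = T_C/(T_H − T_C), so T_C = COP·T_H/(1 + COP).
With T_H = 311.65 K, T_C = 19.6 × 311.65/20.60 = 296.52 K.
Converting, 296.52 K = 23.37°C.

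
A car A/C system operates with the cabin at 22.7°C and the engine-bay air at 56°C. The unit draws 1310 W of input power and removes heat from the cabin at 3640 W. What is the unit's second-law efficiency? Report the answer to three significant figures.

0.313

COP_actual = Q̇_C/Ẇ = 3640/1310 = 2.779.
In absolute terms T_C = 295.85 K and T_H = 329.15 K, so ΔT = 33.30 K.
COP_Carnot = T_C/ΔT = 295.85/33.30 = 8.884.
η_II = COP_actual/COP_Carnot = 2.779/8.884 = 0.3128.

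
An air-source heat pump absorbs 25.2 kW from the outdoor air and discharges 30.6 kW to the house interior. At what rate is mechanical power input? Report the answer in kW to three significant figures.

5.40 kW

For a cyclic device the first law requires Q̇_H = Q̇_C + Ẇ.
Ẇ = Q̇_H − Q̇_C = 5.400 kW.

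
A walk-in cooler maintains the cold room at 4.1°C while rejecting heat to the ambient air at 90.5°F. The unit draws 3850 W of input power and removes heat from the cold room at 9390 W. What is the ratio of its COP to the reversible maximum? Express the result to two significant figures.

COP_actual = Q̇_C/Ẇ = 9390/3850 = 2.439.
In absolute terms T_C = 277.25 K and T_H = 305.65 K, so ΔT = 28.40 K.
COP_Carnot = T_C/ΔT = 277.25/28.40 = 9.762.
η_II = COP_actual/COP_Carnot = 2.439/9.762 = 0.2498.

0.25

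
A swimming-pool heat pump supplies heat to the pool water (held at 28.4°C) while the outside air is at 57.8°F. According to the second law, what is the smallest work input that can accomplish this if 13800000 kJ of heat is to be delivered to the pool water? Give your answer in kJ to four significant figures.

In absolute terms T_C = 287.48 K and T_H = 301.55 K, so ΔT = 14.07 K.
The reversible limit is COP_HP = T_H/ΔT = 21.44, so W_min = Q_H/COP = Q_H·ΔT/T_H.
W_min = 13800000 × 14.07/301.55 = 643700 kJ.

643700 kJ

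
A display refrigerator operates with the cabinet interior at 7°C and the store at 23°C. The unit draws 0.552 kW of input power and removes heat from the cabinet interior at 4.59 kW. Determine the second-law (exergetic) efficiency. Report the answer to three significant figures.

0.475

COP_actual = Q̇_C/Ẇ = 4.590/0.5520 = 8.315.
In absolute terms T_C = 280.15 K and T_H = 296.15 K, so ΔT = 16.00 K.
COP_Carnot = T_C/ΔT = 280.15/16.00 = 17.51.
η_II = COP_actual/COP_Carnot = 8.315/17.51 = 0.4749.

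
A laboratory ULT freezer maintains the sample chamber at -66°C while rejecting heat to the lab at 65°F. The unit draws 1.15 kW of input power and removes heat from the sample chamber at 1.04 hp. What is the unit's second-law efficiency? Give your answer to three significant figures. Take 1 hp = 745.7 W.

0.275

Converting, Q̇_C = 1.040 hp = 0.7755 kW, so COP_actual = Q̇_C/Ẇ = 0.7755/1.150 = 0.6744.
In absolute terms T_C = 207.15 K and T_H = 291.48 K, so ΔT = 84.33 K.
COP_Carnot = T_C/ΔT = 207.15/84.33 = 2.456.
η_II = COP_actual/COP_Carnot = 0.6744/2.456 = 0.2745.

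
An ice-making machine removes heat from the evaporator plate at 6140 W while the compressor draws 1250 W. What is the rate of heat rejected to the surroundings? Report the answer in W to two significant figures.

7400 W

For a cyclic device the first law requires Q̇_H = Q̇_C + Ẇ.
Q̇_H = Q̇_C + Ẇ = 7390 W.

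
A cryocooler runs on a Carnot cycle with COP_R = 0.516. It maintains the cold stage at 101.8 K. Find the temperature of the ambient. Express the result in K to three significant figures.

299 K

COP_R = T_C/(T_H − T_C) gives T_H − T_C = T_C/COP.
With T_C = 101.80 K, T_H = 101.80 × (1 + 1/0.516) = 299.09 K.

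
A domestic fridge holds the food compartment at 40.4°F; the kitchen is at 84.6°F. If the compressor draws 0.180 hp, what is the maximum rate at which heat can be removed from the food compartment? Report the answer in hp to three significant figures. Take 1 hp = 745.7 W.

2.04 hp

In absolute terms T_C = 277.82 K and T_H = 302.37 K, so ΔT = 24.56 K.
COP_Carnot = T_C/ΔT = 277.82/24.56 = 11.31.
Q̇_max = COP_Carnot × Ẇ = 11.31 × 0.1800 hp = 2.036 hp.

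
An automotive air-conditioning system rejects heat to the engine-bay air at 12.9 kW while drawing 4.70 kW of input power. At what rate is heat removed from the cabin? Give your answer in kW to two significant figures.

8.2 kW

For a cyclic device the first law requires Q̇_H = Q̇_C + Ẇ.
Q̇_C = Q̇_H − Ẇ = 8.200 kW.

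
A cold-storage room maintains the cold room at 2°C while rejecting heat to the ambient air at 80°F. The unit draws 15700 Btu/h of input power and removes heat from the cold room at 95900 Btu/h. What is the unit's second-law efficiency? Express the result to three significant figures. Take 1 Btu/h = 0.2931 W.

0.548

COP_actual = Q̇_C/Ẇ = 95900/15700 = 6.108.
In absolute terms T_C = 275.15 K and T_H = 299.82 K, so ΔT = 24.67 K.
COP_Carnot = T_C/ΔT = 275.15/24.67 = 11.15.
η_II = COP_actual/COP_Carnot = 6.108/11.15 = 0.5476.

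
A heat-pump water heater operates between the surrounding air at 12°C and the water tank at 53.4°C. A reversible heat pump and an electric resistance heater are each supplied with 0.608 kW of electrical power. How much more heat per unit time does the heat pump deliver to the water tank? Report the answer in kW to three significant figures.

4.19 kW

In absolute terms T_C = 285.15 K and T_H = 326.55 K, so ΔT = 41.40 K.
COP_Carnot = T_H/ΔT = 326.55/41.40 = 7.888.
The heat pump delivers Q̇_H = COP × Ẇ = 4.796 kW; the resistance heater delivers Ẇ = 0.6080 kW.
Extra = (COP − 1)·Ẇ = 4.188 kW.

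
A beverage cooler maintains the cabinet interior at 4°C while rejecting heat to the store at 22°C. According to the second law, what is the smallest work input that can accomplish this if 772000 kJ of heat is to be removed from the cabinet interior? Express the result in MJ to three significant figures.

In absolute terms T_C = 277.15 K and T_H = 295.15 K, so ΔT = 18.00 K.
The reversible limit is COP_R = T_C/ΔT = 15.40, so W_min = Q_C/COP = Q_C·ΔT/T_C.
W_min = 772000 × 18.00/277.15 = 50140 kJ = 50.14 MJ.

50.1 MJ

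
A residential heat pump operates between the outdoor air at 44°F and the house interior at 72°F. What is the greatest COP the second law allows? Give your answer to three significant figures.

In absolute terms T_C = 279.82 K and T_H = 295.37 K, so ΔT = 15.56 K.
For a reversible cycle, COP_Carnot = T_H/ΔT = 295.37/15.56 = 18.99.

19.0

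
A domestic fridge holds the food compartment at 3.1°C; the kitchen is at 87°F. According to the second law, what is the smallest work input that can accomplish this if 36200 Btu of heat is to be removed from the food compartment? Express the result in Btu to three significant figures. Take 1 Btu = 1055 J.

3600 Btu

In absolute terms T_C = 276.25 K and T_H = 303.71 K, so ΔT = 27.46 K.
The reversible limit is COP_R = T_C/ΔT = 10.06, so W_min = Q_C/COP = Q_C·ΔT/T_C.
W_min = 36200 × 27.46/276.25 = 3598 Btu.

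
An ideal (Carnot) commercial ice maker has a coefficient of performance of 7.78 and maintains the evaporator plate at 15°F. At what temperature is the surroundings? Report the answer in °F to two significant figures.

COP_R = T_C/(T_H − T_C) gives T_H − T_C = T_C/COP.
With T_C = 263.71 K, T_H = 263.71 × (1 + 1/7.78) = 297.60 K.
Converting, 297.60 K = 76.01°F.

76 °F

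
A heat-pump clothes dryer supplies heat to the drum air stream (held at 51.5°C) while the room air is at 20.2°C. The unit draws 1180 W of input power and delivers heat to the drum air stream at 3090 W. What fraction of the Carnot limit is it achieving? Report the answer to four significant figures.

COP_actual = Q̇_H/Ẇ = 3090/1180 = 2.619.
In absolute terms T_C = 293.35 K and T_H = 324.65 K, so ΔT = 31.30 K.
COP_Carnot = T_H/ΔT = 324.65/31.30 = 10.37.
η_II = COP_actual/COP_Carnot = 2.619/10.37 = 0.2525.

0.2525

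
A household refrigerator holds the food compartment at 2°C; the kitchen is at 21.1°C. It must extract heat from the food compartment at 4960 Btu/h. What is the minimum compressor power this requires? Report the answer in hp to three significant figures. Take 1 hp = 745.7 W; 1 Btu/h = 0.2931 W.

0.135 hp

In absolute terms T_C = 275.15 K and T_H = 294.25 K, so ΔT = 19.10 K.
COP_Carnot = T_C/ΔT = 275.15/19.10 = 14.41.
Ẇ_min = Q̇/COP_Carnot = 4960/14.41 = 344.3 Btu/h = 0.1353 hp.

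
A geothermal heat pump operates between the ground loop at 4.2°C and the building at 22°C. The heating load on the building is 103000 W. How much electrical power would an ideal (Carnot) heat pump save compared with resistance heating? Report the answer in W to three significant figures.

96800 W

In absolute terms T_C = 277.35 K and T_H = 295.15 K, so ΔT = 17.80 K.
COP_Carnot = T_H/ΔT = 295.15/17.80 = 16.58.
Resistance heating needs Ẇ_res = Q̇_H = 103000 W; the reversible heat pump needs only Ẇ_hp = Q̇_H/COP = 6212 W.
Saving = 103000 − 6212 = 96790 W.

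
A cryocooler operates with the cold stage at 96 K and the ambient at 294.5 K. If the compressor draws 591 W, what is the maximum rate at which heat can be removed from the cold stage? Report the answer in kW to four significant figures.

The reservoir spacing is ΔT = 294.5 − 96 = 198.5 K.
COP_Carnot = T_C/ΔT = 96.00/198.5 = 0.4836.
Q̇_max = COP_Carnot × Ẇ = 0.4836 × 591.0 W = 285.8 W = 0.2858 kW.

0.2858 kW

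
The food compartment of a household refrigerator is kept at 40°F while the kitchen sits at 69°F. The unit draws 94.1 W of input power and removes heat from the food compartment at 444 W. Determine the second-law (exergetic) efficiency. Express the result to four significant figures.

COP_actual = Q̇_C/Ẇ = 444.0/94.10 = 4.718.
In absolute terms T_C = 277.59 K and T_H = 293.71 K, so ΔT = 16.11 K.
COP_Carnot = T_C/ΔT = 277.59/16.11 = 17.23.
η_II = COP_actual/COP_Carnot = 4.718/17.23 = 0.2738.

0.2738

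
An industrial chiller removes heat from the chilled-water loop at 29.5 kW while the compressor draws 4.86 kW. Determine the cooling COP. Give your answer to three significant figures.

6.07

The first law gives Q̇_H = Q̇_C + Ẇ, so the three rates are Q̇_C = 29.50, Q̇_H = 34.36, Ẇ = 4.860 kW.
COP_R = Q̇_C/Ẇ = 29.50/4.860 = 6.070.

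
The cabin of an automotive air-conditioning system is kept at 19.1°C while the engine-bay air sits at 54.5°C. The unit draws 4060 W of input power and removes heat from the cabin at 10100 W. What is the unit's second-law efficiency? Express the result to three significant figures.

COP_actual = Q̇_C/Ẇ = 10100/4060 = 2.488.
In absolute terms T_C = 292.25 K and T_H = 327.65 K, so ΔT = 35.40 K.
COP_Carnot = T_C/ΔT = 292.25/35.40 = 8.256.
η_II = COP_actual/COP_Carnot = 2.488/8.256 = 0.3013.

0.301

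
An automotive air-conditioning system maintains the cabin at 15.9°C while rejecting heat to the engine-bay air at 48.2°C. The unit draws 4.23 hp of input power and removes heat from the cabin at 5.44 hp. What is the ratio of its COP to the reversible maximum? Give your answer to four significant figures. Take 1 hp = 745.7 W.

COP_actual = Q̇_C/Ẇ = 5.440/4.230 = 1.286.
In absolute terms T_C = 289.05 K and T_H = 321.35 K, so ΔT = 32.30 K.
COP_Carnot = T_C/ΔT = 289.05/32.30 = 8.949.
η_II = COP_actual/COP_Carnot = 1.286/8.949 = 0.1437.

0.1437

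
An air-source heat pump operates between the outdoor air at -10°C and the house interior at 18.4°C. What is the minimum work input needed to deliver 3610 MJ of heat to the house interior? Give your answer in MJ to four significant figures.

351.7 MJ

In absolute terms T_C = 263.15 K and T_H = 291.55 K, so ΔT = 28.40 K.
The reversible limit is COP_HP = T_H/ΔT = 10.27, so W_min = Q_H/COP = Q_H·ΔT/T_H.
W_min = 3610 × 28.40/291.55 = 351.7 MJ.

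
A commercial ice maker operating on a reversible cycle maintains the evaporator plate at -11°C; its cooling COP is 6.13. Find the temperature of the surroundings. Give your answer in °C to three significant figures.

COP_R = T_C/(T_H − T_C) gives T_H − T_C = T_C/COP.
With T_C = 262.15 K, T_H = 262.15 × (1 + 1/6.13) = 304.92 K.
Converting, 304.92 K = 31.77°C.

31.8 °C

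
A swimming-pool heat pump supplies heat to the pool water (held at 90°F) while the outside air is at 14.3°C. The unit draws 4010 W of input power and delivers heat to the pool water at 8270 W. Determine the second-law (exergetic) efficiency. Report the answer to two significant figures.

0.12

COP_actual = Q̇_H/Ẇ = 8270/4010 = 2.062.
In absolute terms T_C = 287.45 K and T_H = 305.37 K, so ΔT = 17.92 K.
COP_Carnot = T_H/ΔT = 305.37/17.92 = 17.04.
η_II = COP_actual/COP_Carnot = 2.062/17.04 = 0.1210.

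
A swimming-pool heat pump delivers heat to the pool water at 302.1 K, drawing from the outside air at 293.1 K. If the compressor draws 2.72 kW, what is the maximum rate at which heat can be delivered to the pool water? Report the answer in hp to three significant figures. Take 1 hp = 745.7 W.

122 hp

The reservoir spacing is ΔT = 302.1 − 293.1 = 9.000 K.
COP_Carnot = T_H/ΔT = 302.10/9.000 = 33.57.
Q̇_max = COP_Carnot × Ẇ = 33.57 × 2.720 kW = 91.30 kW = 122.4 hp.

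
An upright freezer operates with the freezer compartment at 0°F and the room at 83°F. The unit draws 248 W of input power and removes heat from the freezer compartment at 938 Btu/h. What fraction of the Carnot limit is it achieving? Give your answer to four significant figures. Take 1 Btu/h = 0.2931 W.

Converting, Q̇_C = 938.0 Btu/h = 274.9 W, so COP_actual = Q̇_C/Ẇ = 274.9/248.0 = 1.109.
In absolute terms T_C = 255.37 K and T_H = 301.48 K, so ΔT = 46.11 K.
COP_Carnot = T_C/ΔT = 255.37/46.11 = 5.538.
η_II = COP_actual/COP_Carnot = 1.109/5.538 = 0.2002.

0.2002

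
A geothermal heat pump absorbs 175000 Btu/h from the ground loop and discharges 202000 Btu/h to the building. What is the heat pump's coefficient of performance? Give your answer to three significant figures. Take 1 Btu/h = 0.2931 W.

The first law gives Q̇_H = Q̇_C + Ẇ, so the three rates are Q̇_C = 175000, Q̇_H = 202000, Ẇ = 27000 Btu/h.
COP_HP = Q̇_H/Ẇ = 202000/27000 = 7.481.

7.48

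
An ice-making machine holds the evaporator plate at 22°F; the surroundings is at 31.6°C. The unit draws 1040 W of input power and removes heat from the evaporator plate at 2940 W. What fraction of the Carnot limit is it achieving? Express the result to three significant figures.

COP_actual = Q̇_C/Ẇ = 2940/1040 = 2.827.
In absolute terms T_C = 267.59 K and T_H = 304.75 K, so ΔT = 37.16 K.
COP_Carnot = T_C/ΔT = 267.59/37.16 = 7.202.
η_II = COP_actual/COP_Carnot = 2.827/7.202 = 0.3925.

0.393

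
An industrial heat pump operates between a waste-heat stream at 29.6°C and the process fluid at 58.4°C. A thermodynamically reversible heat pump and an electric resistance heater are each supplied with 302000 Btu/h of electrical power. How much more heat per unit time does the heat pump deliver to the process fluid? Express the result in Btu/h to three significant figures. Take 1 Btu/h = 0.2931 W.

In absolute terms T_C = 302.75 K and T_H = 331.55 K, so ΔT = 28.80 K.
COP_Carnot = T_H/ΔT = 331.55/28.80 = 11.51.
The heat pump delivers Q̇_H = COP × Ẇ = 3477000 Btu/h; the resistance heater delivers Ẇ = 302000 Btu/h.
Extra = (COP − 1)·Ẇ = 3175000 Btu/h.

3170000 Btu/h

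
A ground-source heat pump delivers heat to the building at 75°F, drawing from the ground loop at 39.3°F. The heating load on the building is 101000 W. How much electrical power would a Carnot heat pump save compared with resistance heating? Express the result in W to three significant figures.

In absolute terms T_C = 277.21 K and T_H = 297.04 K, so ΔT = 19.83 K.
COP_Carnot = T_H/ΔT = 297.04/19.83 = 14.98.
Resistance heating needs Ẇ_res = Q̇_H = 101000 W; the reversible heat pump needs only Ẇ_hp = Q̇_H/COP = 6744 W.
Saving = 101000 − 6744 = 94260 W.

94300 W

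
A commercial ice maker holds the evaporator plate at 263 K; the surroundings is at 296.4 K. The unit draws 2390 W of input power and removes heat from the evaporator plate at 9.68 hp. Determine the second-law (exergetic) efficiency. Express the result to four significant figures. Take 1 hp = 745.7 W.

Converting, Q̇_C = 9.680 hp = 7218 W, so COP_actual = Q̇_C/Ẇ = 7218/2390 = 3.020.
The reservoir spacing is ΔT = 296.4 − 263 = 33.40 K.
COP_Carnot = T_C/ΔT = 263.00/33.40 = 7.874.
η_II = COP_actual/COP_Carnot = 3.020/7.874 = 0.3836.

0.3836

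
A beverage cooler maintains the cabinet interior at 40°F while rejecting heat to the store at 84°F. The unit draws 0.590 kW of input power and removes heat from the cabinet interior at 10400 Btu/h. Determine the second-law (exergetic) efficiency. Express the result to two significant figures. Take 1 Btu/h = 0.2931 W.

0.45

Converting, Q̇_C = 10400 Btu/h = 3.048 kW, so COP_actual = Q̇_C/Ẇ = 3.048/0.5900 = 5.167.
In absolute terms T_C = 277.59 K and T_H = 302.04 K, so ΔT = 24.44 K.
COP_Carnot = T_C/ΔT = 277.59/24.44 = 11.36.
η_II = COP_actual/COP_Carnot = 5.167/11.36 = 0.4550.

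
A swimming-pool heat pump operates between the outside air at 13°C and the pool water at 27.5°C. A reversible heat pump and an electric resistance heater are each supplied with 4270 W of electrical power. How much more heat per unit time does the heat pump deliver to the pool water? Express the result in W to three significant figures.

In absolute terms T_C = 286.15 K and T_H = 300.65 K, so ΔT = 14.50 K.
COP_Carnot = T_H/ΔT = 300.65/14.50 = 20.73.
The heat pump delivers Q̇_H = COP × Ẇ = 88540 W; the resistance heater delivers Ẇ = 4270 W.
Extra = (COP − 1)·Ẇ = 84270 W.

84300 W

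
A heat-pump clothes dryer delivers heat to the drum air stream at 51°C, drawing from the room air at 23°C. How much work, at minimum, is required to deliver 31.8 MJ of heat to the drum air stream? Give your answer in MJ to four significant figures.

2.747 MJ

In absolute terms T_C = 296.15 K and T_H = 324.15 K, so ΔT = 28.00 K.
The reversible limit is COP_HP = T_H/ΔT = 11.58, so W_min = Q_H/COP = Q_H·ΔT/T_H.
W_min = 31.80 × 28.00/324.15 = 2.747 MJ.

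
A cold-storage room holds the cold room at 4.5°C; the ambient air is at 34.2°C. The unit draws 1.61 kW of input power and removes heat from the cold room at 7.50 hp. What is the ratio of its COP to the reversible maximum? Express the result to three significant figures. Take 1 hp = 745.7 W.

Converting, Q̇_C = 7.500 hp = 5.593 kW, so COP_actual = Q̇_C/Ẇ = 5.593/1.610 = 3.474.
In absolute terms T_C = 277.65 K and T_H = 307.35 K, so ΔT = 29.70 K.
COP_Carnot = T_C/ΔT = 277.65/29.70 = 9.348.
η_II = COP_actual/COP_Carnot = 3.474/9.348 = 0.3716.

0.372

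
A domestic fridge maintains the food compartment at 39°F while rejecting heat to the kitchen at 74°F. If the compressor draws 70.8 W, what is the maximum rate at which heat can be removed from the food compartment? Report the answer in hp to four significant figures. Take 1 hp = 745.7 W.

In absolute terms T_C = 277.04 K and T_H = 296.48 K, so ΔT = 19.44 K.
COP_Carnot = T_C/ΔT = 277.04/19.44 = 14.25.
Q̇_max = COP_Carnot × Ẇ = 14.25 × 70.80 W = 1009 W = 1.353 hp.

1.353 hp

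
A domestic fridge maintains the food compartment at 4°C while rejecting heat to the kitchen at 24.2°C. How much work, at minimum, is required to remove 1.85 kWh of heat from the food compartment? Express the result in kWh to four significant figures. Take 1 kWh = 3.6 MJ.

0.1348 kWh

In absolute terms T_C = 277.15 K and T_H = 297.35 K, so ΔT = 20.20 K.
The reversible limit is COP_R = T_C/ΔT = 13.72, so W_min = Q_C/COP = Q_C·ΔT/T_C.
W_min = 1.850 × 20.20/277.15 = 0.1348 kWh.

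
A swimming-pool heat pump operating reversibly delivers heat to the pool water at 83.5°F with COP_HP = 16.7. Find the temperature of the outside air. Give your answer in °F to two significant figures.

COP_HP = T_H/(T_H − T_C) gives T_H − T_C = T_H/COP.
With T_H = 301.76 K, T_C = 301.76 × (1 − 1/16.7) = 283.69 K.
Converting, 283.69 K = 50.97°F.

51 °F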